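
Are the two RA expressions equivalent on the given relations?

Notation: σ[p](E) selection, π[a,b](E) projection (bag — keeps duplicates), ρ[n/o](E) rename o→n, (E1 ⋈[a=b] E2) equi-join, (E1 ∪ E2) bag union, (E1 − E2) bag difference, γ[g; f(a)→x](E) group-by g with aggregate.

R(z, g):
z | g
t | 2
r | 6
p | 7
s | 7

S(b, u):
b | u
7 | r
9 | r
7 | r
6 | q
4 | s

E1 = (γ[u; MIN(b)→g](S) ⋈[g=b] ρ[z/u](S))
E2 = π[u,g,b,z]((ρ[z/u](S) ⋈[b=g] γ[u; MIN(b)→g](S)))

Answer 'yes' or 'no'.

E1 per-node cardinality:
  S → 5
  γ[u; MIN(b)→g](S) → 3
  S → 5
  ρ[z/u](S) → 5
  (γ[u; MIN(b)→g](S) ⋈[g=b] ρ[z/u](S)) → 4
E2 per-node cardinality:
  S → 5
  ρ[z/u](S) → 5
  S → 5
  γ[u; MIN(b)→g](S) → 3
  (ρ[z/u](S) ⋈[b=g] γ[u; MIN(b)→g](S)) → 4
  π[u,g,b,z]((ρ[z/u](S) ⋈[b=g] γ[u; MIN(b)→g](S))) → 4

E1 and E2 produce the same multiset:
u | g | b | z
q | 6 | 6 | q
r | 7 | 7 | r
r | 7 | 7 | r
s | 4 | 4 | s

yes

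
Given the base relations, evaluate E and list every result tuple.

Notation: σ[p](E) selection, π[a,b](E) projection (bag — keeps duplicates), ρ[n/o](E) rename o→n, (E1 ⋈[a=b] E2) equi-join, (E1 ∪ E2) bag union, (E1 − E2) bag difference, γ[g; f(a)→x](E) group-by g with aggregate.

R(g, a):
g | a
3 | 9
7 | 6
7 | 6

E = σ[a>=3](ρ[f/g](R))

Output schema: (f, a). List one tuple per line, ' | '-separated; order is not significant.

Stepwise |·|:
  R → 3
  ρ[f/g](R) → 3
  σ[a>=3](ρ[f/g](R)) → 3

== RESULT ==
f | a
3 | 9
7 | 6
7 | 6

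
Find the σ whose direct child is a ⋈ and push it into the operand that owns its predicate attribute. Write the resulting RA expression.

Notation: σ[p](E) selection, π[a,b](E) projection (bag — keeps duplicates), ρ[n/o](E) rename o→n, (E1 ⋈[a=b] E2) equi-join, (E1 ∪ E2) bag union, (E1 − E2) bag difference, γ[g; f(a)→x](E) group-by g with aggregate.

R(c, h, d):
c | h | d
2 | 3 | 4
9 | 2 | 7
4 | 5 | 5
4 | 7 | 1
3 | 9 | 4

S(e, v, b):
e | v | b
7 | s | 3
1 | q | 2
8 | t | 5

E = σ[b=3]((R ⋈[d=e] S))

σ filters on b, owned by the right side.
E' = (R ⋈[d=e] σ[b=3](S))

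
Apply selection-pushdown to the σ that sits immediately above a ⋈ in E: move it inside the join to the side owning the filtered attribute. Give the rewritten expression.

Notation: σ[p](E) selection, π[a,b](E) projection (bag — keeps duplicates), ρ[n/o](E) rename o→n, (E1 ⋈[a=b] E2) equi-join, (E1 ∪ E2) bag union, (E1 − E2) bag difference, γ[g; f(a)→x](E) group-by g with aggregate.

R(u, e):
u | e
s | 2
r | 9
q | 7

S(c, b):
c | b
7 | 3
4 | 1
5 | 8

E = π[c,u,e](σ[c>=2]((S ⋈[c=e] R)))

σ filters on c, owned by the left side.
E' = π[c,u,e]((σ[c>=2](S) ⋈[c=e] R))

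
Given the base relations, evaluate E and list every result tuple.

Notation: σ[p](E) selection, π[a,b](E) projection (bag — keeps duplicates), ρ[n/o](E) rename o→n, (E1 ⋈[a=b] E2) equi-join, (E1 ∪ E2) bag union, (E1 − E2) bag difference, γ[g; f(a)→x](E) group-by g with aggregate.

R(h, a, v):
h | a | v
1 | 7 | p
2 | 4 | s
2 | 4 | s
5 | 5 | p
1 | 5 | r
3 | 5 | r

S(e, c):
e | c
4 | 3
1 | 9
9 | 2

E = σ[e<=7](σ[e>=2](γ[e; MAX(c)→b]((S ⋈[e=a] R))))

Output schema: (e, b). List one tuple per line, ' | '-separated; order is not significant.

Row counts bottom-up:
  S → 3
  R → 6
  (S ⋈[e=a] R) → 2
  γ[e; MAX(c)→b]((S ⋈[e=a] R)) → 1
  σ[e>=2](γ[e; MAX(c)→b]((S ⋈[e=a] R))) → 1
  σ[e<=7](σ[e>=2](γ[e; MAX(c)→b]((S ⋈[e=a] R)))) → 1

== RESULT ==
e | b
4 | 3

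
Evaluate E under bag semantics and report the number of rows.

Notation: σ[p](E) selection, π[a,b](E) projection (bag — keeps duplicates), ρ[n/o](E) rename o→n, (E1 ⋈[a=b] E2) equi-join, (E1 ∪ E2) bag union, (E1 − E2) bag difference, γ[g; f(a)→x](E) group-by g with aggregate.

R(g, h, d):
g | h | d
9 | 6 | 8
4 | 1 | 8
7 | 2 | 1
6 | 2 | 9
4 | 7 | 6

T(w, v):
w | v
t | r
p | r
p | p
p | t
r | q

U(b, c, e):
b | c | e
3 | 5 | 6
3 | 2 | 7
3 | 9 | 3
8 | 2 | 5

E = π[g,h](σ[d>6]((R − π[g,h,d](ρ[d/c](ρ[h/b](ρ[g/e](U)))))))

Stepwise |·|:
  R → 5
  U → 4
  ρ[g/e](U) → 4
  ρ[h/b](ρ[g/e](U)) → 4
  ρ[d/c](ρ[h/b](ρ[g/e](U))) → 4
  π[g,h,d](ρ[d/c](ρ[h/b](ρ[g/e](U)))) → 4
  (R − π[g,h,d](ρ[d/c](ρ[h/b](ρ[g/e](U))))) → 5
  σ[d>6]((R − π[g,h,d](ρ[d/c](ρ[h/b](ρ[g/e](U)))))) → 3
  π[g,h](σ[d>6]((R − π[g,h,d](ρ[d/c](ρ[h/b](ρ[g/e](U))))))) → 3

|E| = 3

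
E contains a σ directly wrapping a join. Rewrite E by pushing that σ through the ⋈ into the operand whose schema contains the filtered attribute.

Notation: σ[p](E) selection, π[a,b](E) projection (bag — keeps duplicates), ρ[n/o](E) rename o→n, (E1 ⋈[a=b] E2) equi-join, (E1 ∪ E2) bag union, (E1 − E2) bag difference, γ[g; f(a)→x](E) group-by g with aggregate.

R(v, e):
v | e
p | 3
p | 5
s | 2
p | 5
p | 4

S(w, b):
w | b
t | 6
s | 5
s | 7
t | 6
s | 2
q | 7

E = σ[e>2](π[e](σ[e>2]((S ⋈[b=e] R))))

σ filters on e, owned by the right side.
E' = σ[e>2](π[e]((S ⋈[b=e] σ[e>2](R))))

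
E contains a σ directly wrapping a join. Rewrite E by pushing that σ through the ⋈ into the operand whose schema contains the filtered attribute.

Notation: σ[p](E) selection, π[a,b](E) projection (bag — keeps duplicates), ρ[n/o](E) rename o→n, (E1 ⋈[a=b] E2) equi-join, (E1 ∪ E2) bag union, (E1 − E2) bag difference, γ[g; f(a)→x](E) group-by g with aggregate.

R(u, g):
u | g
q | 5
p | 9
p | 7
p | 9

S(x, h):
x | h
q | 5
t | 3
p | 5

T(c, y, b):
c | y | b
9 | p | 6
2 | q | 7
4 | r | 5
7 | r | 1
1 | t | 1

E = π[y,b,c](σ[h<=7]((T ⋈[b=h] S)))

σ filters on h, owned by the right side.
E' = π[y,b,c]((T ⋈[b=h] σ[h<=7](S)))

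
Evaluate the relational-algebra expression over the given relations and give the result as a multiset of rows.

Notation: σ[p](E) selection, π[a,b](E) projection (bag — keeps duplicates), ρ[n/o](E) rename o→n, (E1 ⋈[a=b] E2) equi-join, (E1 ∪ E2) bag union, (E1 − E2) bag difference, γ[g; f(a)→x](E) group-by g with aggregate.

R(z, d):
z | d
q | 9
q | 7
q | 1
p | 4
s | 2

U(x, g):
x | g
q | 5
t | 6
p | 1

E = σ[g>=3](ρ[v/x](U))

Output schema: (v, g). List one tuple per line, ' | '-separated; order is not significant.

Per-node cardinality:
  U → 3
  ρ[v/x](U) → 3
  σ[g>=3](ρ[v/x](U)) → 2

== RESULT ==
v | g
q | 5
t | 6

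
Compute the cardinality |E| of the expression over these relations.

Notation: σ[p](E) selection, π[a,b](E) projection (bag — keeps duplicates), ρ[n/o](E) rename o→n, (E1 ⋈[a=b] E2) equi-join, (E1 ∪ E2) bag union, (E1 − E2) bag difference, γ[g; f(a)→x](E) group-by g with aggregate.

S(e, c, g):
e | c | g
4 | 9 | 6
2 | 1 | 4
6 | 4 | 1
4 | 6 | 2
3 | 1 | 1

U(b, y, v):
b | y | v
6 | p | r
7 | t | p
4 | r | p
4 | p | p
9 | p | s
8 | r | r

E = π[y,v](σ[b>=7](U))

Subexpression sizes:
  U → 6
  σ[b>=7](U) → 3
  π[y,v](σ[b>=7](U)) → 3

|E| = 3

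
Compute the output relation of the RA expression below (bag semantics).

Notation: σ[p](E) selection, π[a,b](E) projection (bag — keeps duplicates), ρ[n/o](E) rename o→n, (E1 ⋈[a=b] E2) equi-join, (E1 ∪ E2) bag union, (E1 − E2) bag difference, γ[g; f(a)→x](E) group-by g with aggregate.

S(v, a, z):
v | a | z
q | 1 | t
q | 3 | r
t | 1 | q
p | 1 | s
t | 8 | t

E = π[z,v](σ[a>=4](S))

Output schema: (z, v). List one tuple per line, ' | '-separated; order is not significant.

Row counts bottom-up:
  S → 5
  σ[a>=4](S) → 1
  π[z,v](σ[a>=4](S)) → 1

== RESULT ==
z | v
t | t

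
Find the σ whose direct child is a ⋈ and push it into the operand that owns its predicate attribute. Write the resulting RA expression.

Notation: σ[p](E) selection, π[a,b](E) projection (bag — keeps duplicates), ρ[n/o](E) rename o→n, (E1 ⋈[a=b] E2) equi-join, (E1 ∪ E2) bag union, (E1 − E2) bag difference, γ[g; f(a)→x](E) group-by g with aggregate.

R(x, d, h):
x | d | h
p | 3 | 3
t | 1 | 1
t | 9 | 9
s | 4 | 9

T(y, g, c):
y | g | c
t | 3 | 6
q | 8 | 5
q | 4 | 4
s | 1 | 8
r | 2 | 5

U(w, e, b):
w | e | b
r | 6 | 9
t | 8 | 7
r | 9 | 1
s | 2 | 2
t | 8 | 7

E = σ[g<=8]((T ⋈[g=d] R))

σ filters on g, owned by the left side.
E' = (σ[g<=8](T) ⋈[g=d] R)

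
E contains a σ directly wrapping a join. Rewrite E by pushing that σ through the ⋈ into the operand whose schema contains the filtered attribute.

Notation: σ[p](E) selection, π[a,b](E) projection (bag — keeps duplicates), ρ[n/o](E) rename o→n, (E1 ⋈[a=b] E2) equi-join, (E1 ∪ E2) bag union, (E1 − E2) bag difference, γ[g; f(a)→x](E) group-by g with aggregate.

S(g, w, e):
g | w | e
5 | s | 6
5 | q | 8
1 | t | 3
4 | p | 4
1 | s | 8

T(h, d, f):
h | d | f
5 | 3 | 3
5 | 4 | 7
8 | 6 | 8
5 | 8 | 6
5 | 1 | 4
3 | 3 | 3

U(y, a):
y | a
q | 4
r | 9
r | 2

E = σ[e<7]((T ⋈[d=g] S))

σ filters on e, owned by the right side.
E' = (T ⋈[d=g] σ[e<7](S))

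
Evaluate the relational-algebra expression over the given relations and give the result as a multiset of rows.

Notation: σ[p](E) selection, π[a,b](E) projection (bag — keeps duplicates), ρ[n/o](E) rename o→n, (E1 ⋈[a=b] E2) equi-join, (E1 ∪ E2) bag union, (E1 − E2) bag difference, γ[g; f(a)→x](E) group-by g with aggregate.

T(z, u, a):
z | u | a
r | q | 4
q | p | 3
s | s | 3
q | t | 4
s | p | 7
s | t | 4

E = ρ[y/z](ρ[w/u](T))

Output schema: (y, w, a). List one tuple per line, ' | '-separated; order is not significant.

Row counts bottom-up:
  T → 6
  ρ[w/u](T) → 6
  ρ[y/z](ρ[w/u](T)) → 6

== RESULT ==
y | w | a
q | p | 3
q | t | 4
r | q | 4
s | p | 7
s | s | 3
s | t | 4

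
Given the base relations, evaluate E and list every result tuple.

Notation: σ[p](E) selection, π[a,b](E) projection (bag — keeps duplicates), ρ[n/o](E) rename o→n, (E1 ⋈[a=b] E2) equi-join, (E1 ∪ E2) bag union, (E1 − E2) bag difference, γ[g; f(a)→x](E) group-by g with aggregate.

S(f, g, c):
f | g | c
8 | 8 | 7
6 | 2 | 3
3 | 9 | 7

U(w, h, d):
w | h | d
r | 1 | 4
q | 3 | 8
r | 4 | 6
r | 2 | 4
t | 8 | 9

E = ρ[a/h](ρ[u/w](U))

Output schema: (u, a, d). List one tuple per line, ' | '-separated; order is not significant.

Row counts bottom-up:
  U → 5
  ρ[u/w](U) → 5
  ρ[a/h](ρ[u/w](U)) → 5

== RESULT ==
u | a | d
q | 3 | 8
r | 1 | 4
r | 2 | 4
r | 4 | 6
t | 8 | 9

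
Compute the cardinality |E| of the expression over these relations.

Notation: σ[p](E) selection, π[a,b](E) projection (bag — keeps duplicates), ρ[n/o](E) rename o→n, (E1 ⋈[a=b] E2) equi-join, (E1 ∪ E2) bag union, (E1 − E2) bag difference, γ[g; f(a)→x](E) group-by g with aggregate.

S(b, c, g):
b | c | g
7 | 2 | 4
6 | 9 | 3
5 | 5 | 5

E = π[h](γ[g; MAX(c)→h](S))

Row counts bottom-up:
  S → 3
  γ[g; MAX(c)→h](S) → 3
  π[h](γ[g; MAX(c)→h](S)) → 3

|E| = 3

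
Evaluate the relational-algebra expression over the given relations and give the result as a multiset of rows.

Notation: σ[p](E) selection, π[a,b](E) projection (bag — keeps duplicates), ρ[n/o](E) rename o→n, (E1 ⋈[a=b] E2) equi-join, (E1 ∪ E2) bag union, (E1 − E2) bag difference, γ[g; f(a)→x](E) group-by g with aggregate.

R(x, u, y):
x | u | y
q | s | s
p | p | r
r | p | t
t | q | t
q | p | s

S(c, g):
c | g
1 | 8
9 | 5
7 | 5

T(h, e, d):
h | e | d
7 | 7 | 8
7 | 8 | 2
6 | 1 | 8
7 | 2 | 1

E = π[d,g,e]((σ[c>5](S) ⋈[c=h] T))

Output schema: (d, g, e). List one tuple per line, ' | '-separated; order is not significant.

Stepwise |·|:
  S → 3
  σ[c>5](S) → 2
  T → 4
  (σ[c>5](S) ⋈[c=h] T) → 3
  π[d,g,e]((σ[c>5](S) ⋈[c=h] T)) → 3

== RESULT ==
d | g | e
1 | 5 | 2
2 | 5 | 8
8 | 5 | 7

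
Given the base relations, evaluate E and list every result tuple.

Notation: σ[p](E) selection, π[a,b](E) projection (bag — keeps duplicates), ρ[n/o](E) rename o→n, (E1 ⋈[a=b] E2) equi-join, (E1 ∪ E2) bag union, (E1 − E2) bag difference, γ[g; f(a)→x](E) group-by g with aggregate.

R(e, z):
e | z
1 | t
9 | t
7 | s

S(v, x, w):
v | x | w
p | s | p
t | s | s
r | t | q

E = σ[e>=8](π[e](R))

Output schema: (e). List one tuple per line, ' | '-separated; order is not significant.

Per-node cardinality:
  R → 3
  π[e](R) → 3
  σ[e>=8](π[e](R)) → 1

== RESULT ==
e
9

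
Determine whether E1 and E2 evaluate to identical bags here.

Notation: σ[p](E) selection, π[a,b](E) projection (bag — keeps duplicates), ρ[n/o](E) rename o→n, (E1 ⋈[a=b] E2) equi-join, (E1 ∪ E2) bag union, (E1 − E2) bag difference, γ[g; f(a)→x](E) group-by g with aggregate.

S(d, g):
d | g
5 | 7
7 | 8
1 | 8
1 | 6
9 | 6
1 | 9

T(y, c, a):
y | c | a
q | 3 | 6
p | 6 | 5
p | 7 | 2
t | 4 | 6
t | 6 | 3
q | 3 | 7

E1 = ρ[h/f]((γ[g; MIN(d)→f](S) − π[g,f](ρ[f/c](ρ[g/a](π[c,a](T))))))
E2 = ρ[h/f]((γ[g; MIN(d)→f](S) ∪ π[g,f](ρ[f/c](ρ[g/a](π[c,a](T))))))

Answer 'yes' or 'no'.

E1 per-node cardinality:
  S → 6
  γ[g; MIN(d)→f](S) → 4
  T → 6
  π[c,a](T) → 6
  ρ[g/a](π[c,a](T)) → 6
  ρ[f/c](ρ[g/a](π[c,a](T))) → 6
  π[g,f](ρ[f/c](ρ[g/a](π[c,a](T)))) → 6
  (γ[g; MIN(d)→f](S) − π[g,f](ρ[f/c](ρ[g/a](π[c,a](T))))) → 4
  ρ[h/f]((γ[g; MIN(d)→f](S) − π[g,f](ρ[f/c](ρ[g/a](π[c,a](T)))))) → 4
E2 per-node cardinality:
  S → 6
  γ[g; MIN(d)→f](S) → 4
  T → 6
  π[c,a](T) → 6
  ρ[g/a](π[c,a](T)) → 6
  ρ[f/c](ρ[g/a](π[c,a](T))) → 6
  π[g,f](ρ[f/c](ρ[g/a](π[c,a](T)))) → 6
  (γ[g; MIN(d)→f](S) ∪ π[g,f](ρ[f/c](ρ[g/a](π[c,a](T))))) → 10
  ρ[h/f]((γ[g; MIN(d)→f](S) ∪ π[g,f](ρ[f/c](ρ[g/a](π[c,a](T)))))) → 10

E1 result:
g | h
6 | 1
7 | 5
8 | 1
9 | 1
E2 result:
g | h
2 | 7
3 | 6
5 | 6
6 | 1
6 | 3
6 | 4
7 | 3
7 | 5
8 | 1
9 | 1
Witness: (2, 7) appears 0× in E1 but 1× in E2.

no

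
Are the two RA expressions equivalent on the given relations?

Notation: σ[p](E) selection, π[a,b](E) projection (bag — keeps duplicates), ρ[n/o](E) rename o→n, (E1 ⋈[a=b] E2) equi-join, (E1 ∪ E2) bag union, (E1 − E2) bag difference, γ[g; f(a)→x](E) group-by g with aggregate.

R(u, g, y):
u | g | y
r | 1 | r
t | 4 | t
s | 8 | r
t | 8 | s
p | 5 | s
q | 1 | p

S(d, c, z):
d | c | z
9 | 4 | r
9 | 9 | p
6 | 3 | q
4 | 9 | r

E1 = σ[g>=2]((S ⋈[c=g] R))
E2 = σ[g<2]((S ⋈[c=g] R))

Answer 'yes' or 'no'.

E1 stepwise |·|:
  S → 4
  R → 6
  (S ⋈[c=g] R) → 1
  σ[g>=2]((S ⋈[c=g] R)) → 1
E2 stepwise |·|:
  S → 4
  R → 6
  (S ⋈[c=g] R) → 1
  σ[g<2]((S ⋈[c=g] R)) → 0

E1 result:
d | c | z | u | g | y
9 | 4 | r | t | 4 | t
E2 result:
d | c | z | u | g | y
(0 rows)
Witness: (9, 4, 'r', 't', 4, 't') appears 1× in E1 but 0× in E2.

no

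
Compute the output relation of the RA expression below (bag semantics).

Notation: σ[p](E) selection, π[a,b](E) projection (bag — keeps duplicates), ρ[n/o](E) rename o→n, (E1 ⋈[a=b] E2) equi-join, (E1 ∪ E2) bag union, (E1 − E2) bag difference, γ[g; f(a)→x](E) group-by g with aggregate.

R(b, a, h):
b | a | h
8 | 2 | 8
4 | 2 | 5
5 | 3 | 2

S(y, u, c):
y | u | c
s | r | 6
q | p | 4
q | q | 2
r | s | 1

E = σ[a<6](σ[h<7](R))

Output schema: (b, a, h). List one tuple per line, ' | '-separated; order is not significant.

Per-node cardinality:
  R → 3
  σ[h<7](R) → 2
  σ[a<6](σ[h<7](R)) → 2

== RESULT ==
b | a | h
4 | 2 | 5
5 | 3 | 2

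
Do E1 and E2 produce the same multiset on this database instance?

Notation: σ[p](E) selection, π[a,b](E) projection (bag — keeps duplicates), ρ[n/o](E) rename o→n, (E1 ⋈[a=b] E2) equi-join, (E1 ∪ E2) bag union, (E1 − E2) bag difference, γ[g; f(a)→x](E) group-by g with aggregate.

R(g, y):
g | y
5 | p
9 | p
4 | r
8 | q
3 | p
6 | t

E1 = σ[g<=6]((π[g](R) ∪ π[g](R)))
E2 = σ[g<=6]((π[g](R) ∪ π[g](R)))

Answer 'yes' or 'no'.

E1 stepwise |·|:
  R → 6
  π[g](R) → 6
  R → 6
  π[g](R) → 6
  (π[g](R) ∪ π[g](R)) → 12
  σ[g<=6]((π[g](R) ∪ π[g](R))) → 8
E2 stepwise |·|:
  R → 6
  π[g](R) → 6
  R → 6
  π[g](R) → 6
  (π[g](R) ∪ π[g](R)) → 12
  σ[g<=6]((π[g](R) ∪ π[g](R))) → 8

E1 and E2 produce the same multiset:
g
3
3
4
4
5
5
6
6

yes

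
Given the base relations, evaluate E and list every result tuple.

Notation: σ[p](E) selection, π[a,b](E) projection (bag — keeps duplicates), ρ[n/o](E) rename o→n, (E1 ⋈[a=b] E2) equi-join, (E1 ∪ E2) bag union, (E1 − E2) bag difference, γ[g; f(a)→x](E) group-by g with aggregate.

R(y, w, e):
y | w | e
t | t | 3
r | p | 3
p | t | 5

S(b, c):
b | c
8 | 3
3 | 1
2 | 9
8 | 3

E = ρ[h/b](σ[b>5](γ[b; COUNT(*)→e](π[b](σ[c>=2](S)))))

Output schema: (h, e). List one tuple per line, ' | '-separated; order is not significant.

Row counts bottom-up:
  S → 4
  σ[c>=2](S) → 3
  π[b](σ[c>=2](S)) → 3
  γ[b; COUNT(*)→e](π[b](σ[c>=2](S))) → 2
  σ[b>5](γ[b; COUNT(*)→e](π[b](σ[c>=2](S)))) → 1
  ρ[h/b](σ[b>5](γ[b; COUNT(*)→e](π[b](σ[c>=2](S))))) → 1

== RESULT ==
h | e
8 | 2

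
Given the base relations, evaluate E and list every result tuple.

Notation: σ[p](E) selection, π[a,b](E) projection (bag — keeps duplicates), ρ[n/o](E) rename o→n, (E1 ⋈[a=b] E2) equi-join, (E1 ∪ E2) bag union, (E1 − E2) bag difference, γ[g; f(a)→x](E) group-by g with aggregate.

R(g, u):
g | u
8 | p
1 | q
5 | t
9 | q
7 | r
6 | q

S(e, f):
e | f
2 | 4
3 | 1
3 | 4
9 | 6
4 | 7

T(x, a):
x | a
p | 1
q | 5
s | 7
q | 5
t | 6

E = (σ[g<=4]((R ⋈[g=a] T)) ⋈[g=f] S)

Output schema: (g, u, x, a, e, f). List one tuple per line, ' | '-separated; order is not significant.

Per-node cardinality:
  R → 6
  T → 5
  (R ⋈[g=a] T) → 5
  σ[g<=4]((R ⋈[g=a] T)) → 1
  S → 5
  (σ[g<=4]((R ⋈[g=a] T)) ⋈[g=f] S) → 1

== RESULT ==
g | u | x | a | e | f
1 | q | p | 1 | 3 | 1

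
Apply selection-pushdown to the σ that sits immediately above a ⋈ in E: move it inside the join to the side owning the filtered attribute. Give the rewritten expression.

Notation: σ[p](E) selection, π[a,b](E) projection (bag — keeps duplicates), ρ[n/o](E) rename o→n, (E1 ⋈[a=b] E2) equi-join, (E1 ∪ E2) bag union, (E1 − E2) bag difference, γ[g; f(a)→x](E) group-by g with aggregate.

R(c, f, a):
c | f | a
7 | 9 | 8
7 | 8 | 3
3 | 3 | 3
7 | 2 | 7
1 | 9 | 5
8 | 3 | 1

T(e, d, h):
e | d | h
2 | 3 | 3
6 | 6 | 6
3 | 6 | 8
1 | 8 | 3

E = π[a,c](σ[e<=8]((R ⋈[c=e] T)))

σ filters on e, owned by the right side.
E' = π[a,c]((R ⋈[c=e] σ[e<=8](T)))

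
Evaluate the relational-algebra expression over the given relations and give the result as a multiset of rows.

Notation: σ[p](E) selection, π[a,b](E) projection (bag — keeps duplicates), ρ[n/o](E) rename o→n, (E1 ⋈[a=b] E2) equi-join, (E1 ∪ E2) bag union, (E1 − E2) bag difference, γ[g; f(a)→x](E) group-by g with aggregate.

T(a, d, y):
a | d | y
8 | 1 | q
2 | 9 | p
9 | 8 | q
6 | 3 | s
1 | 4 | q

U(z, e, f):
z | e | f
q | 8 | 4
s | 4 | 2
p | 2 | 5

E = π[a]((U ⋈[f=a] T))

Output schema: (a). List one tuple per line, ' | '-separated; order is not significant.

Per-node cardinality:
  U → 3
  T → 5
  (U ⋈[f=a] T) → 1
  π[a]((U ⋈[f=a] T)) → 1

== RESULT ==
a
2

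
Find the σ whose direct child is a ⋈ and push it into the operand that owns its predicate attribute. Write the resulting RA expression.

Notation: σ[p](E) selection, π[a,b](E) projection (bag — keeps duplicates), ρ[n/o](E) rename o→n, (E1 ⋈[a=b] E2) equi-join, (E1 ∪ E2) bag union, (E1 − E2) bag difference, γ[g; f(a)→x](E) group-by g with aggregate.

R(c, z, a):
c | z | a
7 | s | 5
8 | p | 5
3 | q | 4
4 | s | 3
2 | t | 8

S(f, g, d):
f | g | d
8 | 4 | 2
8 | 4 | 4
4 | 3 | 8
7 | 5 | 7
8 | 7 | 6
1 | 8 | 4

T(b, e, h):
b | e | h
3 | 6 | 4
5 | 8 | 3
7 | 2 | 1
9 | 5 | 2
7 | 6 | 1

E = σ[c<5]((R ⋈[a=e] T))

σ filters on c, owned by the left side.
E' = (σ[c<5](R) ⋈[a=e] T)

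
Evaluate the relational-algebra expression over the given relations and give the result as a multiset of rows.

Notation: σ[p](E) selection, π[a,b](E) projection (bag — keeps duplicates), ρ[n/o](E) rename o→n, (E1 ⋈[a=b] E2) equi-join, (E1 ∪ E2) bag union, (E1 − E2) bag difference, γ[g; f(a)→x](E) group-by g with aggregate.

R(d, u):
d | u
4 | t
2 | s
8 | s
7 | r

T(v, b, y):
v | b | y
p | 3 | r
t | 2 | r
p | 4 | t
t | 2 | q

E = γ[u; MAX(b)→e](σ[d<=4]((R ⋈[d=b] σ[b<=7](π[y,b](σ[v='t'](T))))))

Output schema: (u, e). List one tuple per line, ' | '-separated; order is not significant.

Stepwise |·|:
  R → 4
  T → 4
  σ[v='t'](T) → 2
  π[y,b](σ[v='t'](T)) → 2
  σ[b<=7](π[y,b](σ[v='t'](T))) → 2
  (R ⋈[d=b] σ[b<=7](π[y,b](σ[v='t'](T)))) → 2
  σ[d<=4]((R ⋈[d=b] σ[b<=7](π[y,b](σ[v='t'](T))))) → 2
  γ[u; MAX(b)→e](σ[d<=4]((R ⋈[d=b] σ[b<=7](π[y,b](σ[v='t'](T)))))) → 1

== RESULT ==
u | e
s | 2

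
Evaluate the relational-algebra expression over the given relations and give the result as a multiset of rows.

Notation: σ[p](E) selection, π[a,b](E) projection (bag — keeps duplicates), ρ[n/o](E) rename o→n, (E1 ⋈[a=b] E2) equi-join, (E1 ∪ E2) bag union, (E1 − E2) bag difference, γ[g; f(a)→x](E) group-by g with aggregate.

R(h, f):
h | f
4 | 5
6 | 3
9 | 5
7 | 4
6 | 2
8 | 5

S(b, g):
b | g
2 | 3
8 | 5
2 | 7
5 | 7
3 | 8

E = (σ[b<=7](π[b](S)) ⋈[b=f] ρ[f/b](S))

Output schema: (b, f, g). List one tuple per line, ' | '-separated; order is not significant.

Per-node cardinality:
  S → 5
  π[b](S) → 5
  σ[b<=7](π[b](S)) → 4
  S → 5
  ρ[f/b](S) → 5
  (σ[b<=7](π[b](S)) ⋈[b=f] ρ[f/b](S)) → 6

== RESULT ==
b | f | g
2 | 2 | 3
2 | 2 | 3
2 | 2 | 7
2 | 2 | 7
3 | 3 | 8
5 | 5 | 7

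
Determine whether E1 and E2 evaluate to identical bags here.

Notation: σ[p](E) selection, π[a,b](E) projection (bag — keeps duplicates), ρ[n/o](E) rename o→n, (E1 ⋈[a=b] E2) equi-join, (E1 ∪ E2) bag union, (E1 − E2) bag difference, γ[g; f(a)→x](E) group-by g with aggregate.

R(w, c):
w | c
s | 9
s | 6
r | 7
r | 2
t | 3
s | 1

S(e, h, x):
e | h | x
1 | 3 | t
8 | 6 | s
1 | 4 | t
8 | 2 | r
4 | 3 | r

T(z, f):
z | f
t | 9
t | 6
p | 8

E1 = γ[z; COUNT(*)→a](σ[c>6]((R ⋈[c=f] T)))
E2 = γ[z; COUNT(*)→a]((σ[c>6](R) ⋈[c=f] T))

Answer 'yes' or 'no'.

E1 row counts bottom-up:
  R → 6
  T → 3
  (R ⋈[c=f] T) → 2
  σ[c>6]((R ⋈[c=f] T)) → 1
  γ[z; COUNT(*)→a](σ[c>6]((R ⋈[c=f] T))) → 1
E2 row counts bottom-up:
  R → 6
  σ[c>6](R) → 2
  T → 3
  (σ[c>6](R) ⋈[c=f] T) → 1
  γ[z; COUNT(*)→a]((σ[c>6](R) ⋈[c=f] T)) → 1

E1 and E2 produce the same multiset:
z | a
t | 1

yes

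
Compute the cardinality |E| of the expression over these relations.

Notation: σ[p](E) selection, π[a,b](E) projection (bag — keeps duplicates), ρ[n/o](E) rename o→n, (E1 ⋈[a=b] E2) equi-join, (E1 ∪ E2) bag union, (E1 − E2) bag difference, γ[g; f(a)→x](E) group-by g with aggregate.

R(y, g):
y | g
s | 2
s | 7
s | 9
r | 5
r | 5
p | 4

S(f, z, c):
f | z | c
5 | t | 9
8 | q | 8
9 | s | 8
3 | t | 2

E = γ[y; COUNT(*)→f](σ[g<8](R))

Per-node cardinality:
  R → 6
  σ[g<8](R) → 5
  γ[y; COUNT(*)→f](σ[g<8](R)) → 3

|E| = 3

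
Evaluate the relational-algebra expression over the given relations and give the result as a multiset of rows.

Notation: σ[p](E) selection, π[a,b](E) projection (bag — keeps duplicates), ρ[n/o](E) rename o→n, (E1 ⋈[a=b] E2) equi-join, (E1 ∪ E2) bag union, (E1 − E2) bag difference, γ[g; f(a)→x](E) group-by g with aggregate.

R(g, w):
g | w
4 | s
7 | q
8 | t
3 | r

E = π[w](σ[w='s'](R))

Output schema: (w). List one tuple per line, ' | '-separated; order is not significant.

Subexpression sizes:
  R → 4
  σ[w='s'](R) → 1
  π[w](σ[w='s'](R)) → 1

== RESULT ==
w
s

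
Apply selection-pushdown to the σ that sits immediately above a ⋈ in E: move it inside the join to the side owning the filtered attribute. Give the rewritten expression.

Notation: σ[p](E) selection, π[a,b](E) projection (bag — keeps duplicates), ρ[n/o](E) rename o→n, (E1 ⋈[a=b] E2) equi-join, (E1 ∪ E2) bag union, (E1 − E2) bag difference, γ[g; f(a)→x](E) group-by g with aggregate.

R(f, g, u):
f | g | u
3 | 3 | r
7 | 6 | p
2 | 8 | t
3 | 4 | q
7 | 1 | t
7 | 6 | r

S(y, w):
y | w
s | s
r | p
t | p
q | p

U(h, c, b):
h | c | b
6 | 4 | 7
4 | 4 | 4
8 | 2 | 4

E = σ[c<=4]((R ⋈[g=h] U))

σ filters on c, owned by the right side.
E' = (R ⋈[g=h] σ[c<=4](U))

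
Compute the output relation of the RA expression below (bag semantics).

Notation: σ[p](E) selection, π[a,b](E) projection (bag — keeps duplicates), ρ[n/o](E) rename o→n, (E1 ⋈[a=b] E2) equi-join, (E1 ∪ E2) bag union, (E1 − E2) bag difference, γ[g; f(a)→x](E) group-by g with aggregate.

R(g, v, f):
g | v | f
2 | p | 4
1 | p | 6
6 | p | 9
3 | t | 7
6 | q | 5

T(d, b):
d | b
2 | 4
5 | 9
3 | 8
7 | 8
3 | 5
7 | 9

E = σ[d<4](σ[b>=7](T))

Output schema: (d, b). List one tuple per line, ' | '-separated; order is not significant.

Per-node cardinality:
  T → 6
  σ[b>=7](T) → 4
  σ[d<4](σ[b>=7](T)) → 1

== RESULT ==
d | b
3 | 8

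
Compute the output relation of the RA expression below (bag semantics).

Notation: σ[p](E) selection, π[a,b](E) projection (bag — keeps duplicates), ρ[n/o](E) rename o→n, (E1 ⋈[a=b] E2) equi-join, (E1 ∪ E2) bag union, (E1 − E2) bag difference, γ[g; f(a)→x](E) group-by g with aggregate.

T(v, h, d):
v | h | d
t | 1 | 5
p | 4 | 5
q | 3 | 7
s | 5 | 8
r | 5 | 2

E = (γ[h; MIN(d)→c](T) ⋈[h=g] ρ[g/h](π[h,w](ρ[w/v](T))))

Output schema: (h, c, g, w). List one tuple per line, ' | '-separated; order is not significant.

Stepwise |·|:
  T → 5
  γ[h; MIN(d)→c](T) → 4
  T → 5
  ρ[w/v](T) → 5
  π[h,w](ρ[w/v](T)) → 5
  ρ[g/h](π[h,w](ρ[w/v](T))) → 5
  (γ[h; MIN(d)→c](T) ⋈[h=g] ρ[g/h](π[h,w](ρ[w/v](T)))) → 5

== RESULT ==
h | c | g | w
1 | 5 | 1 | t
3 | 7 | 3 | q
4 | 5 | 4 | p
5 | 2 | 5 | r
5 | 2 | 5 | s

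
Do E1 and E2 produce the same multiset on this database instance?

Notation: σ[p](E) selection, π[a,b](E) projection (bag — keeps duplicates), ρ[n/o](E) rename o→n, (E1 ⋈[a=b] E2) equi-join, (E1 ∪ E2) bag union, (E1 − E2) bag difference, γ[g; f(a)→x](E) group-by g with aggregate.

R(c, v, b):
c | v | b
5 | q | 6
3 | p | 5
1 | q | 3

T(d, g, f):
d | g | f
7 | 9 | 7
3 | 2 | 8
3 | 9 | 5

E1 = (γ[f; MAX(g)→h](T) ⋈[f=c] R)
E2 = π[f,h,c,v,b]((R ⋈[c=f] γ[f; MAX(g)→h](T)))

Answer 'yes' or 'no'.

E1 per-node cardinality:
  T → 3
  γ[f; MAX(g)→h](T) → 3
  R → 3
  (γ[f; MAX(g)→h](T) ⋈[f=c] R) → 1
E2 per-node cardinality:
  R → 3
  T → 3
  γ[f; MAX(g)→h](T) → 3
  (R ⋈[c=f] γ[f; MAX(g)→h](T)) → 1
  π[f,h,c,v,b]((R ⋈[c=f] γ[f; MAX(g)→h](T))) → 1

E1 and E2 produce the same multiset:
f | h | c | v | b
5 | 9 | 5 | q | 6

yes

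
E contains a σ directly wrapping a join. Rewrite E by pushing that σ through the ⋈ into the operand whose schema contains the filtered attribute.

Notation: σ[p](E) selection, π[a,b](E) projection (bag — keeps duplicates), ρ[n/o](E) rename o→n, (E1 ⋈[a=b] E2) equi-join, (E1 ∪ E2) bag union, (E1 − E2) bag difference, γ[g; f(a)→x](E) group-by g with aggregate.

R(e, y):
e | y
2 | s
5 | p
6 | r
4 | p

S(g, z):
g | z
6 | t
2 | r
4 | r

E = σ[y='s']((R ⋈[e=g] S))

σ filters on y, owned by the left side.
E' = (σ[y='s'](R) ⋈[e=g] S)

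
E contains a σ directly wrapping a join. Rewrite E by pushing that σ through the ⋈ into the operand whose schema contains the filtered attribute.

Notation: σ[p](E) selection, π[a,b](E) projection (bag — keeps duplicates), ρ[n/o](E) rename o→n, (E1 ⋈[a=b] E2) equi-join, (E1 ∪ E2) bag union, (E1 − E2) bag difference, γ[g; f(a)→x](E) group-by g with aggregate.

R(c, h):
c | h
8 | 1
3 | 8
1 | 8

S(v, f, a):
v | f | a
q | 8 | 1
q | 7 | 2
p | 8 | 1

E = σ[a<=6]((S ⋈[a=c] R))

σ filters on a, owned by the left side.
E' = (σ[a<=6](S) ⋈[a=c] R)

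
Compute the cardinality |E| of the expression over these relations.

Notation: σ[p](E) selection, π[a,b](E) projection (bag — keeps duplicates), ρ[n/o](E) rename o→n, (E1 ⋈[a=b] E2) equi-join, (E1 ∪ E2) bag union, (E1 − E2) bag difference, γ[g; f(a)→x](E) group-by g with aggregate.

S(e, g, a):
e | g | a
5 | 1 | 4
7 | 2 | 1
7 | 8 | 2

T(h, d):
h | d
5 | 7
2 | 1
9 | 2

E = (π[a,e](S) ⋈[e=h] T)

Stepwise |·|:
  S → 3
  π[a,e](S) → 3
  T → 3
  (π[a,e](S) ⋈[e=h] T) → 1

|E| = 1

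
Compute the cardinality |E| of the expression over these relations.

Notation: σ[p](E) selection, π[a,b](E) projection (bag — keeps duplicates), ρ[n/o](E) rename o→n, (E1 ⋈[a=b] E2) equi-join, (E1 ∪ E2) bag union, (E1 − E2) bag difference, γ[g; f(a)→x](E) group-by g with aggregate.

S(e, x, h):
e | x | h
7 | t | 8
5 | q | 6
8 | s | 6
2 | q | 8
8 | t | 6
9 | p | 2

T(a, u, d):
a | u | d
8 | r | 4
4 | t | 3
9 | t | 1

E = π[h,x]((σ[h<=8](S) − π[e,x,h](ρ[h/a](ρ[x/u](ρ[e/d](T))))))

Subexpression sizes:
  S → 6
  σ[h<=8](S) → 6
  T → 3
  ρ[e/d](T) → 3
  ρ[x/u](ρ[e/d](T)) → 3
  ρ[h/a](ρ[x/u](ρ[e/d](T))) → 3
  π[e,x,h](ρ[h/a](ρ[x/u](ρ[e/d](T)))) → 3
  (σ[h<=8](S) − π[e,x,h](ρ[h/a](ρ[x/u](ρ[e/d](T))))) → 6
  π[h,x]((σ[h<=8](S) − π[e,x,h](ρ[h/a](ρ[x/u](ρ[e/d](T)))))) → 6

|E| = 6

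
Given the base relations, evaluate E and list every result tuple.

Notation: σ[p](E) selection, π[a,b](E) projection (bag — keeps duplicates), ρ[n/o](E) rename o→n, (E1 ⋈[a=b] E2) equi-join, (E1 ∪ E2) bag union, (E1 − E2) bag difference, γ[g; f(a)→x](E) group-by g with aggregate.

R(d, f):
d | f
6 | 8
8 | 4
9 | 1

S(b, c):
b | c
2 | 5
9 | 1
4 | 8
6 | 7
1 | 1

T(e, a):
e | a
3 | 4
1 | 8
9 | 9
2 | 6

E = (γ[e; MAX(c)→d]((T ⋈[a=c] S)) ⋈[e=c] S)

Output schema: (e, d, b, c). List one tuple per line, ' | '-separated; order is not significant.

Stepwise |·|:
  T → 4
  S → 5
  (T ⋈[a=c] S) → 1
  γ[e; MAX(c)→d]((T ⋈[a=c] S)) → 1
  S → 5
  (γ[e; MAX(c)→d]((T ⋈[a=c] S)) ⋈[e=c] S) → 2

== RESULT ==
e | d | b | c
1 | 8 | 1 | 1
1 | 8 | 9 | 1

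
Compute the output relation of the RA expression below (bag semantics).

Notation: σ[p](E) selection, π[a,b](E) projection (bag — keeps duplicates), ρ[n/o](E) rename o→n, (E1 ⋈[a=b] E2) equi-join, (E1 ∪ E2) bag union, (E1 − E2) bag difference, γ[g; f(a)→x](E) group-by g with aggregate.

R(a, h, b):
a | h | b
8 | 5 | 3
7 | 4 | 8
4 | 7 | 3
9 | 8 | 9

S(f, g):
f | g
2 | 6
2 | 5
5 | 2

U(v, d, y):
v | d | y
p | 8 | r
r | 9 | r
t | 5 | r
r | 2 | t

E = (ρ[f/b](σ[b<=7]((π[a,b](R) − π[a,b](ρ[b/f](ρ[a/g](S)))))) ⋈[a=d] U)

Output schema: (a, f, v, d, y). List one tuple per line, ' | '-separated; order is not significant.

Subexpression sizes:
  R → 4
  π[a,b](R) → 4
  S → 3
  ρ[a/g](S) → 3
  ρ[b/f](ρ[a/g](S)) → 3
  π[a,b](ρ[b/f](ρ[a/g](S))) → 3
  (π[a,b](R) − π[a,b](ρ[b/f](ρ[a/g](S)))) → 4
  σ[b<=7]((π[a,b](R) − π[a,b](ρ[b/f](ρ[a/g](S))))) → 2
  ρ[f/b](σ[b<=7]((π[a,b](R) − π[a,b](ρ[b/f](ρ[a/g](S)))))) → 2
  U → 4
  (ρ[f/b](σ[b<=7]((π[a,b](R) − π[a,b](ρ[b/f](ρ[a/g](S)))))) ⋈[a=d] U) → 1

== RESULT ==
a | f | v | d | y
8 | 3 | p | 8 | r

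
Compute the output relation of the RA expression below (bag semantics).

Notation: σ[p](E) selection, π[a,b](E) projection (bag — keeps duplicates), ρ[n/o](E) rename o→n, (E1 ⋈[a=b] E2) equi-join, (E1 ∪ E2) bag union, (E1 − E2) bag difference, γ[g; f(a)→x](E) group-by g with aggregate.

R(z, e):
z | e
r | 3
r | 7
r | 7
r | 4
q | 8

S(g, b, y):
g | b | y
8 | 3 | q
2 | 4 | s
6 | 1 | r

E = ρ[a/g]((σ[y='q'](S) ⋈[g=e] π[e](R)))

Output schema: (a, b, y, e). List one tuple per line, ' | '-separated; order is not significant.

Per-node cardinality:
  S → 3
  σ[y='q'](S) → 1
  R → 5
  π[e](R) → 5
  (σ[y='q'](S) ⋈[g=e] π[e](R)) → 1
  ρ[a/g]((σ[y='q'](S) ⋈[g=e] π[e](R))) → 1

== RESULT ==
a | b | y | e
8 | 3 | q | 8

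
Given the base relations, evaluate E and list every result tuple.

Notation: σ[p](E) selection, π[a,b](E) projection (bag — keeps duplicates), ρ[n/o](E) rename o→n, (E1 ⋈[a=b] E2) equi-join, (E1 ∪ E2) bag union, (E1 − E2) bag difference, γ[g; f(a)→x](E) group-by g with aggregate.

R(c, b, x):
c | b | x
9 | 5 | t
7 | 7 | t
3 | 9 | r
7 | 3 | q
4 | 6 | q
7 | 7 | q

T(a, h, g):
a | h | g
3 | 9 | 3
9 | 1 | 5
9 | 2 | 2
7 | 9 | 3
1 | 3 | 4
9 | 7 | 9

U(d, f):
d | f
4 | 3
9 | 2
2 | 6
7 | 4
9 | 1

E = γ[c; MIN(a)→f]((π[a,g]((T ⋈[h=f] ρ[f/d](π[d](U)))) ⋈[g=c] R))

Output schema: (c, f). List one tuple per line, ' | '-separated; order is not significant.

Stepwise |·|:
  T → 6
  U → 5
  π[d](U) → 5
  ρ[f/d](π[d](U)) → 5
  (T ⋈[h=f] ρ[f/d](π[d](U))) → 6
  π[a,g]((T ⋈[h=f] ρ[f/d](π[d](U)))) → 6
  R → 6
  (π[a,g]((T ⋈[h=f] ρ[f/d](π[d](U)))) ⋈[g=c] R) → 5
  γ[c; MIN(a)→f]((π[a,g]((T ⋈[h=f] ρ[f/d](π[d](U)))) ⋈[g=c] R)) → 2

== RESULT ==
c | f
3 | 3
9 | 9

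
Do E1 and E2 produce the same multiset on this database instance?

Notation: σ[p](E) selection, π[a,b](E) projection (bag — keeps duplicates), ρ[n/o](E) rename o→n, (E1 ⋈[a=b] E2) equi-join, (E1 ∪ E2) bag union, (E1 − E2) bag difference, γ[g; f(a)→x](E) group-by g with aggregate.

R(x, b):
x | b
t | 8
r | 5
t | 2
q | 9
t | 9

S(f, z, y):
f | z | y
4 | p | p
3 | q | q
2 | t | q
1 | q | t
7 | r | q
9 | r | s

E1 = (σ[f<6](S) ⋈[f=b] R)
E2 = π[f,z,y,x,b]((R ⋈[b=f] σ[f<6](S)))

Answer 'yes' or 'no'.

E1 stepwise |·|:
  S → 6
  σ[f<6](S) → 4
  R → 5
  (σ[f<6](S) ⋈[f=b] R) → 1
E2 stepwise |·|:
  R → 5
  S → 6
  σ[f<6](S) → 4
  (R ⋈[b=f] σ[f<6](S)) → 1
  π[f,z,y,x,b]((R ⋈[b=f] σ[f<6](S))) → 1

E1 and E2 produce the same multiset:
f | z | y | x | b
2 | t | q | t | 2

yes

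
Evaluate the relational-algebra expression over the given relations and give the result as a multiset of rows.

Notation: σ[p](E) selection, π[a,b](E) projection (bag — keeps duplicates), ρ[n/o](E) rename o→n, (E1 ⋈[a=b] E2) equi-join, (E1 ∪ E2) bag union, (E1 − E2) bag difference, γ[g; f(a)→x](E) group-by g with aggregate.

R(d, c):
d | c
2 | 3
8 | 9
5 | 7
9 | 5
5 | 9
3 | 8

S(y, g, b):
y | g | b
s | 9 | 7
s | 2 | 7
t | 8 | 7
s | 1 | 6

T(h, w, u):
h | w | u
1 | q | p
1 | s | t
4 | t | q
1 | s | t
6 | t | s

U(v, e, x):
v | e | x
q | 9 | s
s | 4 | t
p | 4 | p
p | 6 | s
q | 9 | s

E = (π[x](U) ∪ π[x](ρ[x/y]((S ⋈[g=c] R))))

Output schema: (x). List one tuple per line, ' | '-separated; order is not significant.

Stepwise |·|:
  U → 5
  π[x](U) → 5
  S → 4
  R → 6
  (S ⋈[g=c] R) → 3
  ρ[x/y]((S ⋈[g=c] R)) → 3
  π[x](ρ[x/y]((S ⋈[g=c] R))) → 3
  (π[x](U) ∪ π[x](ρ[x/y]((S ⋈[g=c] R)))) → 8

== RESULT ==
x
p
s
s
s
s
s
t
t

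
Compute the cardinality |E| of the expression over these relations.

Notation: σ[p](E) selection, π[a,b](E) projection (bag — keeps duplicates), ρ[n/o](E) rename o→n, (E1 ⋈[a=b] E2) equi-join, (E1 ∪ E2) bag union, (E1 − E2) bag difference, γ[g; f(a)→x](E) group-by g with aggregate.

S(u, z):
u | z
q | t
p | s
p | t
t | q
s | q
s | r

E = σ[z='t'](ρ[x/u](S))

Row counts bottom-up:
  S → 6
  ρ[x/u](S) → 6
  σ[z='t'](ρ[x/u](S)) → 2

|E| = 2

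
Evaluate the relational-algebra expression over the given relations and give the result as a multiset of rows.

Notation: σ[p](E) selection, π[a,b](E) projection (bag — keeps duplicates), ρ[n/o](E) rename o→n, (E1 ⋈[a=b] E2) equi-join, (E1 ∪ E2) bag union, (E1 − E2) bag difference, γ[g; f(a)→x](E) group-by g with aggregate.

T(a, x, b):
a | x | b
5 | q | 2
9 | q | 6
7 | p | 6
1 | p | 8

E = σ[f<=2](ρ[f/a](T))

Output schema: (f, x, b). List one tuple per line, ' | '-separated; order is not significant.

Row counts bottom-up:
  T → 4
  ρ[f/a](T) → 4
  σ[f<=2](ρ[f/a](T)) → 1

== RESULT ==
f | x | b
1 | p | 8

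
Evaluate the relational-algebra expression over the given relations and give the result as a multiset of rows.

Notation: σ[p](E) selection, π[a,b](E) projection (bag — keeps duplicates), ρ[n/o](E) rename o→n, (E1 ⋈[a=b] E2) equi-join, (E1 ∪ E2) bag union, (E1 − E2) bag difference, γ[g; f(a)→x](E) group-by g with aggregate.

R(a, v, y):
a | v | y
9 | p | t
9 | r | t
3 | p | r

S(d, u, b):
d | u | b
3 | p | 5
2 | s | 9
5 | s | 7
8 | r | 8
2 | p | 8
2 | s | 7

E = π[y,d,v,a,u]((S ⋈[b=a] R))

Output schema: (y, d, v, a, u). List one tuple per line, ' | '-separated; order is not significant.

Subexpression sizes:
  S → 6
  R → 3
  (S ⋈[b=a] R) → 2
  π[y,d,v,a,u]((S ⋈[b=a] R)) → 2

== RESULT ==
y | d | v | a | u
t | 2 | p | 9 | s
t | 2 | r | 9 | s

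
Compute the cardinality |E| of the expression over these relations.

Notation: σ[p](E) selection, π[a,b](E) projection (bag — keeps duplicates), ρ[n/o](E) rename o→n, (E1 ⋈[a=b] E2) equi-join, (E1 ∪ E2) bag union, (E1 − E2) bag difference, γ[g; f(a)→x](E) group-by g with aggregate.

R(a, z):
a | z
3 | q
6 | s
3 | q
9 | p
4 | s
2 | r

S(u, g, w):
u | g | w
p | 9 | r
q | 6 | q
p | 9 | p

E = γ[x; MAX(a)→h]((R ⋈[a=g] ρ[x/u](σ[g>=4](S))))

Row counts bottom-up:
  R → 6
  S → 3
  σ[g>=4](S) → 3
  ρ[x/u](σ[g>=4](S)) → 3
  (R ⋈[a=g] ρ[x/u](σ[g>=4](S))) → 3
  γ[x; MAX(a)→h]((R ⋈[a=g] ρ[x/u](σ[g>=4](S)))) → 2

|E| = 2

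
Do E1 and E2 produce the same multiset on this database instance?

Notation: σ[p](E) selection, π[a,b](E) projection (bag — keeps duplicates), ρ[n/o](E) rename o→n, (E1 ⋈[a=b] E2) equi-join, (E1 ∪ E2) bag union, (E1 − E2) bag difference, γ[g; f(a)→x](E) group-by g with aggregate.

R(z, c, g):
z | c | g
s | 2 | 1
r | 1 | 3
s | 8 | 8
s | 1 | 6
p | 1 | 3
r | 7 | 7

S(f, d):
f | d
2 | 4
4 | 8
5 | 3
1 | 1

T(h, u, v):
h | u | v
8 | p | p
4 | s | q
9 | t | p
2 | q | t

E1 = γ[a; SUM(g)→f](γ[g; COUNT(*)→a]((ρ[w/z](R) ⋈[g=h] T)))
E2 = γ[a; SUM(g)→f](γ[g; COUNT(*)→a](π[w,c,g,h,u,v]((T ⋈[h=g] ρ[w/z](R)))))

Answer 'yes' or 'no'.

E1 row counts bottom-up:
  R → 6
  ρ[w/z](R) → 6
  T → 4
  (ρ[w/z](R) ⋈[g=h] T) → 1
  γ[g; COUNT(*)→a]((ρ[w/z](R) ⋈[g=h] T)) → 1
  γ[a; SUM(g)→f](γ[g; COUNT(*)→a]((ρ[w/z](R) ⋈[g=h] T))) → 1
E2 row counts bottom-up:
  T → 4
  R → 6
  ρ[w/z](R) → 6
  (T ⋈[h=g] ρ[w/z](R)) → 1
  π[w,c,g,h,u,v]((T ⋈[h=g] ρ[w/z](R))) → 1
  γ[g; COUNT(*)→a](π[w,c,g,h,u,v]((T ⋈[h=g] ρ[w/z](R)))) → 1
  γ[a; SUM(g)→f](γ[g; COUNT(*)→a](π[w,c,g,h,u,v]((T ⋈[h=g] ρ[w/z](R))))) → 1

E1 and E2 produce the same multiset:
a | f
1 | 8

yes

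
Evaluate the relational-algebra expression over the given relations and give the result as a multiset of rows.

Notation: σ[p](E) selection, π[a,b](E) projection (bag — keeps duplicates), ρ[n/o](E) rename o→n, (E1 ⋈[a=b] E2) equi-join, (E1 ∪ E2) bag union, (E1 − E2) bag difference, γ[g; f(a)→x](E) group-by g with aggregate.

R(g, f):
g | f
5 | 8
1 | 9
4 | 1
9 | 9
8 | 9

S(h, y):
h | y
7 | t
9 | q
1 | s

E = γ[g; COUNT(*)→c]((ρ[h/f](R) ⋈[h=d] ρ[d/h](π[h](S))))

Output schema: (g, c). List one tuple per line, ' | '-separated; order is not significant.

Subexpression sizes:
  R → 5
  ρ[h/f](R) → 5
  S → 3
  π[h](S) → 3
  ρ[d/h](π[h](S)) → 3
  (ρ[h/f](R) ⋈[h=d] ρ[d/h](π[h](S))) → 4
  γ[g; COUNT(*)→c]((ρ[h/f](R) ⋈[h=d] ρ[d/h](π[h](S)))) → 4

== RESULT ==
g | c
1 | 1
4 | 1
8 | 1
9 | 1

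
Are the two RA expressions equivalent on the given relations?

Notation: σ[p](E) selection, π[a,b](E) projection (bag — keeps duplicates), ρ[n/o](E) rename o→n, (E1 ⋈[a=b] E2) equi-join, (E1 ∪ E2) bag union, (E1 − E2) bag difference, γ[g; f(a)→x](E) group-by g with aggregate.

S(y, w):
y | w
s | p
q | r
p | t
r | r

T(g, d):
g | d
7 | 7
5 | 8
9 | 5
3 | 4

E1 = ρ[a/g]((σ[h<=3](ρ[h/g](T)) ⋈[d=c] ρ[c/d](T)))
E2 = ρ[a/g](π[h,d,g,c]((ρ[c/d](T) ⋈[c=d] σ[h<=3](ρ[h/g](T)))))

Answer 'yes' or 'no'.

E1 row counts bottom-up:
  T → 4
  ρ[h/g](T) → 4
  σ[h<=3](ρ[h/g](T)) → 1
  T → 4
  ρ[c/d](T) → 4
  (σ[h<=3](ρ[h/g](T)) ⋈[d=c] ρ[c/d](T)) → 1
  ρ[a/g]((σ[h<=3](ρ[h/g](T)) ⋈[d=c] ρ[c/d](T))) → 1
E2 row counts bottom-up:
  T → 4
  ρ[c/d](T) → 4
  T → 4
  ρ[h/g](T) → 4
  σ[h<=3](ρ[h/g](T)) → 1
  (ρ[c/d](T) ⋈[c=d] σ[h<=3](ρ[h/g](T))) → 1
  π[h,d,g,c]((ρ[c/d](T) ⋈[c=d] σ[h<=3](ρ[h/g](T)))) → 1
  ρ[a/g](π[h,d,g,c]((ρ[c/d](T) ⋈[c=d] σ[h<=3](ρ[h/g](T))))) → 1

E1 and E2 produce the same multiset:
h | d | a | c
3 | 4 | 3 | 4

yes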